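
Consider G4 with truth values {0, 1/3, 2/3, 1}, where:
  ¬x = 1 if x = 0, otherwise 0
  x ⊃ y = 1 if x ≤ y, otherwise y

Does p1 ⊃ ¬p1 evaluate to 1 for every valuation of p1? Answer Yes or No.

No

Counterexample: take p1 = 1/3.
¬p1 = ¬1/3 = 0
p1 ⊃ ¬p1 = 1/3 ⊃ 0 = 0
This gives 0 ≠ 1.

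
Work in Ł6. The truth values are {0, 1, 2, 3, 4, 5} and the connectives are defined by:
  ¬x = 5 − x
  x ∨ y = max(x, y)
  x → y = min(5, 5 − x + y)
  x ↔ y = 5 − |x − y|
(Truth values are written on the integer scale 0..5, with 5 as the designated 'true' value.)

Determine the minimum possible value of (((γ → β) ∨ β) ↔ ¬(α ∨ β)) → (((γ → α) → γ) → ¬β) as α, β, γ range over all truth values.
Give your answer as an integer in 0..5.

3

Take α = 0, β = 2, γ = 4:
γ → β = 4 → 2 = 3
(γ → β) ∨ β = 3 ∨ 2 = 3
α ∨ β = 0 ∨ 2 = 2
¬(α ∨ β) = ¬2 = 3
((γ → β) ∨ β) ↔ ¬(α ∨ β) = 3 ↔ 3 = 5
γ → α = 4 → 0 = 1
(γ → α) → γ = 1 → 4 = 5
¬β = ¬2 = 3
((γ → α) → γ) → ¬β = 5 → 3 = 3
(((γ → β) ∨ β) ↔ ¬(α ∨ β)) → (((γ → α) → γ) → ¬β) = 5 → 3 = 3
No assignment yields a value below 3, so this is the minimum.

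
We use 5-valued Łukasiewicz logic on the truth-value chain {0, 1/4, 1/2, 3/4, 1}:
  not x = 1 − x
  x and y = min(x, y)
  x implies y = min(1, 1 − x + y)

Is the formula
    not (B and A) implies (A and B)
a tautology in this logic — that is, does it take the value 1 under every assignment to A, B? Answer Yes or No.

No

Counterexample: take A = 0, B = 0.
B and A = 0 and 0 = 0
not (B and A) = not 0 = 1
A and B = 0 and 0 = 0
not (B and A) implies (A and B) = 1 implies 0 = 0
This gives 0 ≠ 1.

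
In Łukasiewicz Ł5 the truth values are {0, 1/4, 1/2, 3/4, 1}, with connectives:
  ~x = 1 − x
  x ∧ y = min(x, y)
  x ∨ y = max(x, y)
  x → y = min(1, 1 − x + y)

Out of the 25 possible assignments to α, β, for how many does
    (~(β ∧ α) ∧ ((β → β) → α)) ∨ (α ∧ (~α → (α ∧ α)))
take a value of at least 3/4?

10

value 1: 5 assignments (counts)
value 3/4: 5 assignments (counts)
value 1/2: 5 assignments
value 1/4: 5 assignments
value 0: 5 assignments
So 10 of the 25 assignments meet the threshold.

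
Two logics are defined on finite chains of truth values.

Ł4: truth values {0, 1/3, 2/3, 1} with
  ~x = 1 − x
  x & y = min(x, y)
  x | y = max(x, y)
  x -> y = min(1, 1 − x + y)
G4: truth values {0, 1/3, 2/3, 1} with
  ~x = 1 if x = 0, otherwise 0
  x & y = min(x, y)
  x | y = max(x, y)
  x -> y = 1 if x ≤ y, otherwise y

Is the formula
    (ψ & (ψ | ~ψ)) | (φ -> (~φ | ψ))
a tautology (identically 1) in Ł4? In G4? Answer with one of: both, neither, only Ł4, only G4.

In Ł4: at φ = 2/3, ψ = 0 the value is 2/3 — not a tautology.
In G4: at φ = 1/3, ψ = 0 the value is 0 — not a tautology.

neither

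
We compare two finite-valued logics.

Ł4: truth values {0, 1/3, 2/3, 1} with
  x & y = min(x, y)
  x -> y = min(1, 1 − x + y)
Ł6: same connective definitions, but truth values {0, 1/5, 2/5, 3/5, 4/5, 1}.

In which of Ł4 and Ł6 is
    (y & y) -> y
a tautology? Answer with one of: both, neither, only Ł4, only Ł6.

In Ł4: every assignment gives 1 — tautology.
In Ł6: every assignment gives 1 — tautology.

both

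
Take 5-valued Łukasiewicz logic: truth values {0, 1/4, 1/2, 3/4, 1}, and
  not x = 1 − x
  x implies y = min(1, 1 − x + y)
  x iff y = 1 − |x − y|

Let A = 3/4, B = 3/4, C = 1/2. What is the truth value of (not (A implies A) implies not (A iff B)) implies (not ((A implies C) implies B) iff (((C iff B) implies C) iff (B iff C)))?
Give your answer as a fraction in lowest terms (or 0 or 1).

0

A implies A = 3/4 implies 3/4 = 1
not (A implies A) = not 1 = 0
A iff B = 3/4 iff 3/4 = 1
not (A iff B) = not 1 = 0
not (A implies A) implies not (A iff B) = 0 implies 0 = 1
A implies C = 3/4 implies 1/2 = 3/4
(A implies C) implies B = 3/4 implies 3/4 = 1
not ((A implies C) implies B) = not 1 = 0
C iff B = 1/2 iff 3/4 = 3/4
(C iff B) implies C = 3/4 implies 1/2 = 3/4
B iff C = 3/4 iff 1/2 = 3/4
((C iff B) implies C) iff (B iff C) = 3/4 iff 3/4 = 1
not ((A implies C) implies B) iff (((C iff B) implies C) iff (B iff C)) = 0 iff 1 = 0
(not (A implies A) implies not (A iff B)) implies (not ((A implies C) implies B) iff (((C iff B) implies C) iff (B iff C))) = 1 implies 0 = 0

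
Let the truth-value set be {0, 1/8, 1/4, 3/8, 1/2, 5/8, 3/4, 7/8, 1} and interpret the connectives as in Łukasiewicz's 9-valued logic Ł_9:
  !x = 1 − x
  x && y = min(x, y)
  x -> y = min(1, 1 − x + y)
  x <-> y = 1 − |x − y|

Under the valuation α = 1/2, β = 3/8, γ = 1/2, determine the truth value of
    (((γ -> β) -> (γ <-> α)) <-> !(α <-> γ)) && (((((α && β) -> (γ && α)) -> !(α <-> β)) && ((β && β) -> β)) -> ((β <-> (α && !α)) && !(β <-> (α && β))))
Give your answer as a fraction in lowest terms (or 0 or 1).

0

γ -> β = 1/2 -> 3/8 = 7/8
γ <-> α = 1/2 <-> 1/2 = 1
(γ -> β) -> (γ <-> α) = 7/8 -> 1 = 1
α <-> γ = 1/2 <-> 1/2 = 1
!(α <-> γ) = !1 = 0
((γ -> β) -> (γ <-> α)) <-> !(α <-> γ) = 1 <-> 0 = 0
α && β = 1/2 && 3/8 = 3/8
γ && α = 1/2 && 1/2 = 1/2
(α && β) -> (γ && α) = 3/8 -> 1/2 = 1
α <-> β = 1/2 <-> 3/8 = 7/8
!(α <-> β) = !7/8 = 1/8
((α && β) -> (γ && α)) -> !(α <-> β) = 1 -> 1/8 = 1/8
β && β = 3/8 && 3/8 = 3/8
(β && β) -> β = 3/8 -> 3/8 = 1
(((α && β) -> (γ && α)) -> !(α <-> β)) && ((β && β) -> β) = 1/8 && 1 = 1/8
!α = !1/2 = 1/2
α && !α = 1/2 && 1/2 = 1/2
β <-> (α && !α) = 3/8 <-> 1/2 = 7/8
α && β = 1/2 && 3/8 = 3/8
β <-> (α && β) = 3/8 <-> 3/8 = 1
!(β <-> (α && β)) = !1 = 0
(β <-> (α && !α)) && !(β <-> (α && β)) = 7/8 && 0 = 0
((((α && β) -> (γ && α)) -> !(α <-> β)) && ((β && β) -> β)) -> ((β <-> (α && !α)) && !(β <-> (α && β))) = 1/8 -> 0 = 7/8
(((γ -> β) -> (γ <-> α)) <-> !(α <-> γ)) && (((((α && β) -> (γ && α)) -> !(α <-> β)) && ((β && β) -> β)) -> ((β <-> (α && !α)) && !(β <-> (α && β)))) = 0 && 7/8 = 0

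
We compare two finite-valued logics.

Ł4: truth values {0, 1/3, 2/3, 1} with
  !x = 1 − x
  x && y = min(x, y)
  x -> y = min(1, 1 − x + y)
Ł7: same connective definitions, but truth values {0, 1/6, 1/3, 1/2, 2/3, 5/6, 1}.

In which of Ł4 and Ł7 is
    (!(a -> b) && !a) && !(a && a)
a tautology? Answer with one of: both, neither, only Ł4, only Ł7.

In Ł4: at a = 0, b = 0 the value is 0 — not a tautology.
In Ł7: at a = 0, b = 0 the value is 0 — not a tautology.

neither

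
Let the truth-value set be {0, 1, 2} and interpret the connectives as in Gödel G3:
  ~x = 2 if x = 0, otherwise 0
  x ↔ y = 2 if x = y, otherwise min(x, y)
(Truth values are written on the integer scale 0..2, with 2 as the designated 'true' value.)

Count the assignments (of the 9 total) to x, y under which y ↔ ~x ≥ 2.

x = 0, y = 0 ↦ 0  <
x = 0, y = 1 ↦ 1  <
x = 0, y = 2 ↦ 2  ≥
x = 1, y = 0 ↦ 2  ≥
x = 1, y = 1 ↦ 0  <
x = 1, y = 2 ↦ 0  <
x = 2, y = 0 ↦ 2  ≥
x = 2, y = 1 ↦ 0  <
x = 2, y = 2 ↦ 0  <
So 3 of the 9 assignments meet the threshold.

3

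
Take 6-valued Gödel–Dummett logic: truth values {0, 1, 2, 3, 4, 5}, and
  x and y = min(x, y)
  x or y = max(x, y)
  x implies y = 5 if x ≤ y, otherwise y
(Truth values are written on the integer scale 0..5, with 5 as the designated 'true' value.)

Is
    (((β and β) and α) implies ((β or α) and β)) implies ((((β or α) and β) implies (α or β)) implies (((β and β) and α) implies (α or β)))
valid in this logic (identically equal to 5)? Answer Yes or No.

Yes

At α = 1, β = 5, for instance:
β and β = 5 and 5 = 5
(β and β) and α = 5 and 1 = 1
β or α = 5 or 1 = 5
(β or α) and β = 5 and 5 = 5
((β and β) and α) implies ((β or α) and β) = 1 implies 5 = 5
α or β = 1 or 5 = 5
((β or α) and β) implies (α or β) = 5 implies 5 = 5
((β and β) and α) implies (α or β) = 1 implies 5 = 5
(((β or α) and β) implies (α or β)) implies (((β and β) and α) implies (α or β)) = 5 implies 5 = 5
(((β and β) and α) implies ((β or α) and β)) implies ((((β or α) and β) implies (α or β)) implies (((β and β) and α) implies (α or β))) = 5 implies 5 = 5
and checking the remaining 35 assignments likewise gives ≥ 5 in every case.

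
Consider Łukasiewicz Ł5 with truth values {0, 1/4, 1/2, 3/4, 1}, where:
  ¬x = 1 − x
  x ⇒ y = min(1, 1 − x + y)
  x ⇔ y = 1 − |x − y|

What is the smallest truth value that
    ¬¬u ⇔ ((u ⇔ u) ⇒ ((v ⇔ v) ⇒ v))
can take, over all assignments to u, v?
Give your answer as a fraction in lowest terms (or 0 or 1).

Take u = 0, v = 1:
¬u = ¬0 = 1
¬¬u = ¬1 = 0
u ⇔ u = 0 ⇔ 0 = 1
v ⇔ v = 1 ⇔ 1 = 1
(v ⇔ v) ⇒ v = 1 ⇒ 1 = 1
(u ⇔ u) ⇒ ((v ⇔ v) ⇒ v) = 1 ⇒ 1 = 1
¬¬u ⇔ ((u ⇔ u) ⇒ ((v ⇔ v) ⇒ v)) = 0 ⇔ 1 = 0
No assignment yields a value below 0, so this is the minimum.

0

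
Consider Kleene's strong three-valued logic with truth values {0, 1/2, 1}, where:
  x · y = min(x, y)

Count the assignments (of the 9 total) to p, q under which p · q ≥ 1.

1

p = 0, q = 0 ↦ 0  <
p = 0, q = 1/2 ↦ 0  <
p = 0, q = 1 ↦ 0  <
p = 1/2, q = 0 ↦ 0  <
p = 1/2, q = 1/2 ↦ 1/2  <
p = 1/2, q = 1 ↦ 1/2  <
p = 1, q = 0 ↦ 0  <
p = 1, q = 1/2 ↦ 1/2  <
p = 1, q = 1 ↦ 1  ≥
So 1 of the 9 assignments meets the threshold.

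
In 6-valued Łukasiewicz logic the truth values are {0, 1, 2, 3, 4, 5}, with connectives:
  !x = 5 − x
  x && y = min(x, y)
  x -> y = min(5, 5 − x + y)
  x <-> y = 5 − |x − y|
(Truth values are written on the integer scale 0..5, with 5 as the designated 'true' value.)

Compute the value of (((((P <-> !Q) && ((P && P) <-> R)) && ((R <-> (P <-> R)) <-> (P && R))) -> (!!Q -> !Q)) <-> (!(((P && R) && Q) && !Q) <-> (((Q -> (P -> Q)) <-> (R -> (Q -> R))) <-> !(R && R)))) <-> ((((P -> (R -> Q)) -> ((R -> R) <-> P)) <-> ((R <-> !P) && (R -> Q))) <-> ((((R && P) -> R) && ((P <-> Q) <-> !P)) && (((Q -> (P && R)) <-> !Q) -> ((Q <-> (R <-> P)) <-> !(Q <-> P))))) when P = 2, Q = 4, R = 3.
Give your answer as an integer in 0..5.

4

!Q = !4 = 1
P <-> !Q = 2 <-> 1 = 4
P && P = 2 && 2 = 2
(P && P) <-> R = 2 <-> 3 = 4
(P <-> !Q) && ((P && P) <-> R) = 4 && 4 = 4
P <-> R = 2 <-> 3 = 4
R <-> (P <-> R) = 3 <-> 4 = 4
P && R = 2 && 3 = 2
(R <-> (P <-> R)) <-> (P && R) = 4 <-> 2 = 3
((P <-> !Q) && ((P && P) <-> R)) && ((R <-> (P <-> R)) <-> (P && R)) = 4 && 3 = 3
!Q = !4 = 1
!!Q = !1 = 4
!Q = !4 = 1
!!Q -> !Q = 4 -> 1 = 2
(((P <-> !Q) && ((P && P) <-> R)) && ((R <-> (P <-> R)) <-> (P && R))) -> (!!Q -> !Q) = 3 -> 2 = 4
P && R = 2 && 3 = 2
(P && R) && Q = 2 && 4 = 2
!Q = !4 = 1
((P && R) && Q) && !Q = 2 && 1 = 1
!(((P && R) && Q) && !Q) = !1 = 4
P -> Q = 2 -> 4 = 5
Q -> (P -> Q) = 4 -> 5 = 5
Q -> R = 4 -> 3 = 4
R -> (Q -> R) = 3 -> 4 = 5
(Q -> (P -> Q)) <-> (R -> (Q -> R)) = 5 <-> 5 = 5
R && R = 3 && 3 = 3
!(R && R) = !3 = 2
((Q -> (P -> Q)) <-> (R -> (Q -> R))) <-> !(R && R) = 5 <-> 2 = 2
!(((P && R) && Q) && !Q) <-> (((Q -> (P -> Q)) <-> (R -> (Q -> R))) <-> !(R && R)) = 4 <-> 2 = 3
((((P <-> !Q) && ((P && P) <-> R)) && ((R <-> (P <-> R)) <-> (P && R))) -> (!!Q -> !Q)) <-> (!(((P && R) && Q) && !Q) <-> (((Q -> (P -> Q)) <-> (R -> (Q -> R))) <-> !(R && R))) = 4 <-> 3 = 4
R -> Q = 3 -> 4 = 5
P -> (R -> Q) = 2 -> 5 = 5
R -> R = 3 -> 3 = 5
(R -> R) <-> P = 5 <-> 2 = 2
(P -> (R -> Q)) -> ((R -> R) <-> P) = 5 -> 2 = 2
!P = !2 = 3
R <-> !P = 3 <-> 3 = 5
R -> Q = 3 -> 4 = 5
(R <-> !P) && (R -> Q) = 5 && 5 = 5
((P -> (R -> Q)) -> ((R -> R) <-> P)) <-> ((R <-> !P) && (R -> Q)) = 2 <-> 5 = 2
R && P = 3 && 2 = 2
(R && P) -> R = 2 -> 3 = 5
P <-> Q = 2 <-> 4 = 3
!P = !2 = 3
(P <-> Q) <-> !P = 3 <-> 3 = 5
((R && P) -> R) && ((P <-> Q) <-> !P) = 5 && 5 = 5
P && R = 2 && 3 = 2
Q -> (P && R) = 4 -> 2 = 3
!Q = !4 = 1
(Q -> (P && R)) <-> !Q = 3 <-> 1 = 3
R <-> P = 3 <-> 2 = 4
Q <-> (R <-> P) = 4 <-> 4 = 5
Q <-> P = 4 <-> 2 = 3
!(Q <-> P) = !3 = 2
(Q <-> (R <-> P)) <-> !(Q <-> P) = 5 <-> 2 = 2
((Q -> (P && R)) <-> !Q) -> ((Q <-> (R <-> P)) <-> !(Q <-> P)) = 3 -> 2 = 4
(((R && P) -> R) && ((P <-> Q) <-> !P)) && (((Q -> (P && R)) <-> !Q) -> ((Q <-> (R <-> P)) <-> !(Q <-> P))) = 5 && 4 = 4
(((P -> (R -> Q)) -> ((R -> R) <-> P)) <-> ((R <-> !P) && (R -> Q))) <-> ((((R && P) -> R) && ((P <-> Q) <-> !P)) && (((Q -> (P && R)) <-> !Q) -> ((Q <-> (R <-> P)) <-> !(Q <-> P)))) = 2 <-> 4 = 3
(((((P <-> !Q) && ((P && P) <-> R)) && ((R <-> (P <-> R)) <-> (P && R))) -> (!!Q -> !Q)) <-> (!(((P && R) && Q) && !Q) <-> (((Q -> (P -> Q)) <-> (R -> (Q -> R))) <-> !(R && R)))) <-> ((((P -> (R -> Q)) -> ((R -> R) <-> P)) <-> ((R <-> !P) && (R -> Q))) <-> ((((R && P) -> R) && ((P <-> Q) <-> !P)) && (((Q -> (P && R)) <-> !Q) -> ((Q <-> (R <-> P)) <-> !(Q <-> P))))) = 4 <-> 3 = 4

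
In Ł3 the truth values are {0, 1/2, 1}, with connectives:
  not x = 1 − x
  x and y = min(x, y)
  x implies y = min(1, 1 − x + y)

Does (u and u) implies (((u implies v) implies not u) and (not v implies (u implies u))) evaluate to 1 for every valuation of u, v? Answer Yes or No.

No

Counterexample: take u = 1, v = 1/2.
u and u = 1 and 1 = 1
u implies v = 1 implies 1/2 = 1/2
not u = not 1 = 0
(u implies v) implies not u = 1/2 implies 0 = 1/2
not v = not 1/2 = 1/2
u implies u = 1 implies 1 = 1
not v implies (u implies u) = 1/2 implies 1 = 1
((u implies v) implies not u) and (not v implies (u implies u)) = 1/2 and 1 = 1/2
(u and u) implies (((u implies v) implies not u) and (not v implies (u implies u))) = 1 implies 1/2 = 1/2
This gives 1/2 ≠ 1.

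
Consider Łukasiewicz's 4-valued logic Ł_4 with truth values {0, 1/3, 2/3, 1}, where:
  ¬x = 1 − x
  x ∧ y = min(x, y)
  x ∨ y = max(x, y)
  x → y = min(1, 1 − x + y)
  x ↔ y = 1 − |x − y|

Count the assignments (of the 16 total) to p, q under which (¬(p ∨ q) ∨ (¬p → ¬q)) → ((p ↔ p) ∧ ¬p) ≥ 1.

6

p = 0, q = 0 ↦ 1  ≥
p = 0, q = 1/3 ↦ 1  ≥
p = 0, q = 2/3 ↦ 1  ≥
p = 0, q = 1 ↦ 1  ≥
p = 1/3, q = 0 ↦ 2/3  <
p = 1/3, q = 1/3 ↦ 2/3  <
p = 1/3, q = 2/3 ↦ 1  ≥
p = 1/3, q = 1 ↦ 1  ≥
p = 2/3, q = 0 ↦ 1/3  <
p = 2/3, q = 1/3 ↦ 1/3  <
p = 2/3, q = 2/3 ↦ 1/3  <
p = 2/3, q = 1 ↦ 2/3  <
p = 1, q = 0 ↦ 0  <
p = 1, q = 1/3 ↦ 0  <
p = 1, q = 2/3 ↦ 0  <
p = 1, q = 1 ↦ 0  <
So 6 of the 16 assignments meet the threshold.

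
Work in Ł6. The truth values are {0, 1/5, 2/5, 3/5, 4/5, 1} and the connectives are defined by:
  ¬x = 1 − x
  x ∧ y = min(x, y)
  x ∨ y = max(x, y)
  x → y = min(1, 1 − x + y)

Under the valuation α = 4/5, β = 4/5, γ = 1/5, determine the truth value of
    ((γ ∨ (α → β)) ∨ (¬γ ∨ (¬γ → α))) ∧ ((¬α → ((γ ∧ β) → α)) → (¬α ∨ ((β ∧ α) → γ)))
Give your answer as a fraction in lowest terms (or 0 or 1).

2/5

α → β = 4/5 → 4/5 = 1
γ ∨ (α → β) = 1/5 ∨ 1 = 1
¬γ = ¬1/5 = 4/5
¬γ = ¬1/5 = 4/5
¬γ → α = 4/5 → 4/5 = 1
¬γ ∨ (¬γ → α) = 4/5 ∨ 1 = 1
(γ ∨ (α → β)) ∨ (¬γ ∨ (¬γ → α)) = 1 ∨ 1 = 1
¬α = ¬4/5 = 1/5
γ ∧ β = 1/5 ∧ 4/5 = 1/5
(γ ∧ β) → α = 1/5 → 4/5 = 1
¬α → ((γ ∧ β) → α) = 1/5 → 1 = 1
¬α = ¬4/5 = 1/5
β ∧ α = 4/5 ∧ 4/5 = 4/5
(β ∧ α) → γ = 4/5 → 1/5 = 2/5
¬α ∨ ((β ∧ α) → γ) = 1/5 ∨ 2/5 = 2/5
(¬α → ((γ ∧ β) → α)) → (¬α ∨ ((β ∧ α) → γ)) = 1 → 2/5 = 2/5
((γ ∨ (α → β)) ∨ (¬γ ∨ (¬γ → α))) ∧ ((¬α → ((γ ∧ β) → α)) → (¬α ∨ ((β ∧ α) → γ))) = 1 ∧ 2/5 = 2/5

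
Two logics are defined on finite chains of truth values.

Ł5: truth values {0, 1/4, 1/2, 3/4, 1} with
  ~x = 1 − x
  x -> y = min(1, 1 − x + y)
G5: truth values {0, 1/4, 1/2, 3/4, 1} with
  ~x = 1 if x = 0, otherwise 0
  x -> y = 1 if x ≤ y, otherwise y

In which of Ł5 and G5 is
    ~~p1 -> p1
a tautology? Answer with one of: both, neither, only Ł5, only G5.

In Ł5: every assignment gives 1 — tautology.
In G5: at p1 = 1/4 the value is 1/4 — not a tautology.

only Ł5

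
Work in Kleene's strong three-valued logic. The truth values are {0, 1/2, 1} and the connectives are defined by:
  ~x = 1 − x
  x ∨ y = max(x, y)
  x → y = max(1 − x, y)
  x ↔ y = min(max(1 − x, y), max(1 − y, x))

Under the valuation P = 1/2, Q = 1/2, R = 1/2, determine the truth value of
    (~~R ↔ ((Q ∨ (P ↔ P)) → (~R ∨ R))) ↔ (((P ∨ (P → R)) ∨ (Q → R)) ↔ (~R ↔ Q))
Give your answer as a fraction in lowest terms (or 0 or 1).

~R = ~1/2 = 1/2
~~R = ~1/2 = 1/2
P ↔ P = 1/2 ↔ 1/2 = 1/2
Q ∨ (P ↔ P) = 1/2 ∨ 1/2 = 1/2
~R = ~1/2 = 1/2
~R ∨ R = 1/2 ∨ 1/2 = 1/2
(Q ∨ (P ↔ P)) → (~R ∨ R) = 1/2 → 1/2 = 1/2
~~R ↔ ((Q ∨ (P ↔ P)) → (~R ∨ R)) = 1/2 ↔ 1/2 = 1/2
P → R = 1/2 → 1/2 = 1/2
P ∨ (P → R) = 1/2 ∨ 1/2 = 1/2
Q → R = 1/2 → 1/2 = 1/2
(P ∨ (P → R)) ∨ (Q → R) = 1/2 ∨ 1/2 = 1/2
~R = ~1/2 = 1/2
~R ↔ Q = 1/2 ↔ 1/2 = 1/2
((P ∨ (P → R)) ∨ (Q → R)) ↔ (~R ↔ Q) = 1/2 ↔ 1/2 = 1/2
(~~R ↔ ((Q ∨ (P ↔ P)) → (~R ∨ R))) ↔ (((P ∨ (P → R)) ∨ (Q → R)) ↔ (~R ↔ Q)) = 1/2 ↔ 1/2 = 1/2

1/2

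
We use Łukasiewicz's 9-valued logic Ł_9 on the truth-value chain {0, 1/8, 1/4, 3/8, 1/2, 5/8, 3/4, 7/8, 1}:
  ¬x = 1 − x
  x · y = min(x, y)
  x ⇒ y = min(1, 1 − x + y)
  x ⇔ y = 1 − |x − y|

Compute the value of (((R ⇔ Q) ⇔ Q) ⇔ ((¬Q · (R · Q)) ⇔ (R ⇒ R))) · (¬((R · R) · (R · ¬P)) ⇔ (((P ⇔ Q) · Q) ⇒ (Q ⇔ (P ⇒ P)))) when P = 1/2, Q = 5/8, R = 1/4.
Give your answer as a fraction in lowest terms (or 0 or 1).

1/4

R ⇔ Q = 1/4 ⇔ 5/8 = 5/8
(R ⇔ Q) ⇔ Q = 5/8 ⇔ 5/8 = 1
¬Q = ¬5/8 = 3/8
R · Q = 1/4 · 5/8 = 1/4
¬Q · (R · Q) = 3/8 · 1/4 = 1/4
R ⇒ R = 1/4 ⇒ 1/4 = 1
(¬Q · (R · Q)) ⇔ (R ⇒ R) = 1/4 ⇔ 1 = 1/4
((R ⇔ Q) ⇔ Q) ⇔ ((¬Q · (R · Q)) ⇔ (R ⇒ R)) = 1 ⇔ 1/4 = 1/4
R · R = 1/4 · 1/4 = 1/4
¬P = ¬1/2 = 1/2
R · ¬P = 1/4 · 1/2 = 1/4
(R · R) · (R · ¬P) = 1/4 · 1/4 = 1/4
¬((R · R) · (R · ¬P)) = ¬1/4 = 3/4
P ⇔ Q = 1/2 ⇔ 5/8 = 7/8
(P ⇔ Q) · Q = 7/8 · 5/8 = 5/8
P ⇒ P = 1/2 ⇒ 1/2 = 1
Q ⇔ (P ⇒ P) = 5/8 ⇔ 1 = 5/8
((P ⇔ Q) · Q) ⇒ (Q ⇔ (P ⇒ P)) = 5/8 ⇒ 5/8 = 1
¬((R · R) · (R · ¬P)) ⇔ (((P ⇔ Q) · Q) ⇒ (Q ⇔ (P ⇒ P))) = 3/4 ⇔ 1 = 3/4
(((R ⇔ Q) ⇔ Q) ⇔ ((¬Q · (R · Q)) ⇔ (R ⇒ R))) · (¬((R · R) · (R · ¬P)) ⇔ (((P ⇔ Q) · Q) ⇒ (Q ⇔ (P ⇒ P)))) = 1/4 · 3/4 = 1/4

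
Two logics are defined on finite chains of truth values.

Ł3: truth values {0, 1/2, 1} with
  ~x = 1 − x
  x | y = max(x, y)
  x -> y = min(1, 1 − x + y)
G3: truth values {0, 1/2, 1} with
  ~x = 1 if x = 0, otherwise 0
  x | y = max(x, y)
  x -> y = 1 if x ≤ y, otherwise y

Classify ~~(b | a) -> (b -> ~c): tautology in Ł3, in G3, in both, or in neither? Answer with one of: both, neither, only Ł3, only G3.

neither

In Ł3: at a = 0, b = 1, c = 1/2 the value is 1/2 — not a tautology.
In G3: at a = 0, b = 1/2, c = 1/2 the value is 0 — not a tautology.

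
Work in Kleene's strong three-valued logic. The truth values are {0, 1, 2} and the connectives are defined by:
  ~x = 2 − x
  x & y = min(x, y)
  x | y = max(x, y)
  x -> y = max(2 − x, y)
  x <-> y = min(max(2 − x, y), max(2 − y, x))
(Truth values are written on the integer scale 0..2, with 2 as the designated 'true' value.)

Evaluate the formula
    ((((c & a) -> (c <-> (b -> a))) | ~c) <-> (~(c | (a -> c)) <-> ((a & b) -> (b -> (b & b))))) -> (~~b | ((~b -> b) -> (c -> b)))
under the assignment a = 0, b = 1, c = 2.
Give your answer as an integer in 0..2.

2

c & a = 2 & 0 = 0
b -> a = 1 -> 0 = 1
c <-> (b -> a) = 2 <-> 1 = 1
(c & a) -> (c <-> (b -> a)) = 0 -> 1 = 2
~c = ~2 = 0
((c & a) -> (c <-> (b -> a))) | ~c = 2 | 0 = 2
a -> c = 0 -> 2 = 2
c | (a -> c) = 2 | 2 = 2
~(c | (a -> c)) = ~2 = 0
a & b = 0 & 1 = 0
b & b = 1 & 1 = 1
b -> (b & b) = 1 -> 1 = 1
(a & b) -> (b -> (b & b)) = 0 -> 1 = 2
~(c | (a -> c)) <-> ((a & b) -> (b -> (b & b))) = 0 <-> 2 = 0
(((c & a) -> (c <-> (b -> a))) | ~c) <-> (~(c | (a -> c)) <-> ((a & b) -> (b -> (b & b)))) = 2 <-> 0 = 0
~b = ~1 = 1
~~b = ~1 = 1
~b = ~1 = 1
~b -> b = 1 -> 1 = 1
c -> b = 2 -> 1 = 1
(~b -> b) -> (c -> b) = 1 -> 1 = 1
~~b | ((~b -> b) -> (c -> b)) = 1 | 1 = 1
((((c & a) -> (c <-> (b -> a))) | ~c) <-> (~(c | (a -> c)) <-> ((a & b) -> (b -> (b & b))))) -> (~~b | ((~b -> b) -> (c -> b))) = 0 -> 1 = 2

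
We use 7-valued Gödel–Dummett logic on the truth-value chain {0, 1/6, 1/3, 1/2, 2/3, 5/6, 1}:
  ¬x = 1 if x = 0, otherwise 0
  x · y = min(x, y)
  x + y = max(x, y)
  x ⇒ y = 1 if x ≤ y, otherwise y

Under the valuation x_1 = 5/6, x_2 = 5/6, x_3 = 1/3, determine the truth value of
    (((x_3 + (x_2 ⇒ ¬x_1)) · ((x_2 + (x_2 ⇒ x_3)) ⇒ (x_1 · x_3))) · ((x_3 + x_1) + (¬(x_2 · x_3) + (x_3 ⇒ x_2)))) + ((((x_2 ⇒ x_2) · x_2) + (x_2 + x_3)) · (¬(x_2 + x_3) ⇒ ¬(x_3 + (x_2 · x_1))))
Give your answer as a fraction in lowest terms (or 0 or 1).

¬x_1 = ¬5/6 = 0
x_2 ⇒ ¬x_1 = 5/6 ⇒ 0 = 0
x_3 + (x_2 ⇒ ¬x_1) = 1/3 + 0 = 1/3
x_2 ⇒ x_3 = 5/6 ⇒ 1/3 = 1/3
x_2 + (x_2 ⇒ x_3) = 5/6 + 1/3 = 5/6
x_1 · x_3 = 5/6 · 1/3 = 1/3
(x_2 + (x_2 ⇒ x_3)) ⇒ (x_1 · x_3) = 5/6 ⇒ 1/3 = 1/3
(x_3 + (x_2 ⇒ ¬x_1)) · ((x_2 + (x_2 ⇒ x_3)) ⇒ (x_1 · x_3)) = 1/3 · 1/3 = 1/3
x_3 + x_1 = 1/3 + 5/6 = 5/6
x_2 · x_3 = 5/6 · 1/3 = 1/3
¬(x_2 · x_3) = ¬1/3 = 0
x_3 ⇒ x_2 = 1/3 ⇒ 5/6 = 1
¬(x_2 · x_3) + (x_3 ⇒ x_2) = 0 + 1 = 1
(x_3 + x_1) + (¬(x_2 · x_3) + (x_3 ⇒ x_2)) = 5/6 + 1 = 1
((x_3 + (x_2 ⇒ ¬x_1)) · ((x_2 + (x_2 ⇒ x_3)) ⇒ (x_1 · x_3))) · ((x_3 + x_1) + (¬(x_2 · x_3) + (x_3 ⇒ x_2))) = 1/3 · 1 = 1/3
x_2 ⇒ x_2 = 5/6 ⇒ 5/6 = 1
(x_2 ⇒ x_2) · x_2 = 1 · 5/6 = 5/6
x_2 + x_3 = 5/6 + 1/3 = 5/6
((x_2 ⇒ x_2) · x_2) + (x_2 + x_3) = 5/6 + 5/6 = 5/6
x_2 + x_3 = 5/6 + 1/3 = 5/6
¬(x_2 + x_3) = ¬5/6 = 0
x_2 · x_1 = 5/6 · 5/6 = 5/6
x_3 + (x_2 · x_1) = 1/3 + 5/6 = 5/6
¬(x_3 + (x_2 · x_1)) = ¬5/6 = 0
¬(x_2 + x_3) ⇒ ¬(x_3 + (x_2 · x_1)) = 0 ⇒ 0 = 1
(((x_2 ⇒ x_2) · x_2) + (x_2 + x_3)) · (¬(x_2 + x_3) ⇒ ¬(x_3 + (x_2 · x_1))) = 5/6 · 1 = 5/6
(((x_3 + (x_2 ⇒ ¬x_1)) · ((x_2 + (x_2 ⇒ x_3)) ⇒ (x_1 · x_3))) · ((x_3 + x_1) + (¬(x_2 · x_3) + (x_3 ⇒ x_2)))) + ((((x_2 ⇒ x_2) · x_2) + (x_2 + x_3)) · (¬(x_2 + x_3) ⇒ ¬(x_3 + (x_2 · x_1)))) = 1/3 + 5/6 = 5/6

5/6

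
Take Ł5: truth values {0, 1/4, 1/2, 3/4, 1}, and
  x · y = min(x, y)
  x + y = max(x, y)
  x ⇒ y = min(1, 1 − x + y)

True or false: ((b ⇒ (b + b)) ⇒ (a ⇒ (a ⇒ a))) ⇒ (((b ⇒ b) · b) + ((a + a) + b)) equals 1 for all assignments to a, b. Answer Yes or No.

No

Counterexample: take a = 0, b = 0.
b + b = 0 + 0 = 0
b ⇒ (b + b) = 0 ⇒ 0 = 1
a ⇒ a = 0 ⇒ 0 = 1
a ⇒ (a ⇒ a) = 0 ⇒ 1 = 1
(b ⇒ (b + b)) ⇒ (a ⇒ (a ⇒ a)) = 1 ⇒ 1 = 1
b ⇒ b = 0 ⇒ 0 = 1
(b ⇒ b) · b = 1 · 0 = 0
a + a = 0 + 0 = 0
(a + a) + b = 0 + 0 = 0
((b ⇒ b) · b) + ((a + a) + b) = 0 + 0 = 0
((b ⇒ (b + b)) ⇒ (a ⇒ (a ⇒ a))) ⇒ (((b ⇒ b) · b) + ((a + a) + b)) = 1 ⇒ 0 = 0
This gives 0 ≠ 1.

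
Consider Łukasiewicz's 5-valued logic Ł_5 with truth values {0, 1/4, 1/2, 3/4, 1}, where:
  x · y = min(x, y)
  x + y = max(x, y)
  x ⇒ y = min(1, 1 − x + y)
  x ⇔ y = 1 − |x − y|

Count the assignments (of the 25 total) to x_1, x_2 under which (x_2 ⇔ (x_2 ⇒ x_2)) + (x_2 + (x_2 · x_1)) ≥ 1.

5

value 1: 5 assignments (counts)
value 3/4: 5 assignments
value 1/2: 5 assignments
value 1/4: 5 assignments
value 0: 5 assignments
So 5 of the 25 assignments meet the threshold.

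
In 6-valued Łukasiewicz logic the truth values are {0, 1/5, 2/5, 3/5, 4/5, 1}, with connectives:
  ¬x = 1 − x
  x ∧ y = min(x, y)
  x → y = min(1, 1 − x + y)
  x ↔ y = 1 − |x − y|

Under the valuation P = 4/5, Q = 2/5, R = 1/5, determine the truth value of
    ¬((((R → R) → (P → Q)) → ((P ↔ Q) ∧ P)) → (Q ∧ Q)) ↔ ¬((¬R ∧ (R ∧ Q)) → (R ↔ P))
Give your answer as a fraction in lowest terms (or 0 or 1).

2/5

R → R = 1/5 → 1/5 = 1
P → Q = 4/5 → 2/5 = 3/5
(R → R) → (P → Q) = 1 → 3/5 = 3/5
P ↔ Q = 4/5 ↔ 2/5 = 3/5
(P ↔ Q) ∧ P = 3/5 ∧ 4/5 = 3/5
((R → R) → (P → Q)) → ((P ↔ Q) ∧ P) = 3/5 → 3/5 = 1
Q ∧ Q = 2/5 ∧ 2/5 = 2/5
(((R → R) → (P → Q)) → ((P ↔ Q) ∧ P)) → (Q ∧ Q) = 1 → 2/5 = 2/5
¬((((R → R) → (P → Q)) → ((P ↔ Q) ∧ P)) → (Q ∧ Q)) = ¬2/5 = 3/5
¬R = ¬1/5 = 4/5
R ∧ Q = 1/5 ∧ 2/5 = 1/5
¬R ∧ (R ∧ Q) = 4/5 ∧ 1/5 = 1/5
R ↔ P = 1/5 ↔ 4/5 = 2/5
(¬R ∧ (R ∧ Q)) → (R ↔ P) = 1/5 → 2/5 = 1
¬((¬R ∧ (R ∧ Q)) → (R ↔ P)) = ¬1 = 0
¬((((R → R) → (P → Q)) → ((P ↔ Q) ∧ P)) → (Q ∧ Q)) ↔ ¬((¬R ∧ (R ∧ Q)) → (R ↔ P)) = 3/5 ↔ 0 = 2/5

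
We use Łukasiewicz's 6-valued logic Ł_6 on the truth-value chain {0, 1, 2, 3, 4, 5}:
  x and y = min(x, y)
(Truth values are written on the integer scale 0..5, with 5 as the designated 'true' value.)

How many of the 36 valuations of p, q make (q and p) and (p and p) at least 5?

1

value 5: 1 assignment (counts)
value 4: 3 assignments
value 3: 5 assignments
value 2: 7 assignments
value 1: 9 assignments
value 0: 11 assignments
So 1 of the 36 assignments meets the threshold.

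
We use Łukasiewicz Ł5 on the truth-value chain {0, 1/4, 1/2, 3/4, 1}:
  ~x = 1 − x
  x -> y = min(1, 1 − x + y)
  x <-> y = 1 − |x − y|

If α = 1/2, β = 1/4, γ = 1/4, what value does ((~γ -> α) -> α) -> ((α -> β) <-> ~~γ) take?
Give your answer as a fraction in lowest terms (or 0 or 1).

~γ = ~1/4 = 3/4
~γ -> α = 3/4 -> 1/2 = 3/4
(~γ -> α) -> α = 3/4 -> 1/2 = 3/4
α -> β = 1/2 -> 1/4 = 3/4
~γ = ~1/4 = 3/4
~~γ = ~3/4 = 1/4
(α -> β) <-> ~~γ = 3/4 <-> 1/4 = 1/2
((~γ -> α) -> α) -> ((α -> β) <-> ~~γ) = 3/4 -> 1/2 = 3/4

3/4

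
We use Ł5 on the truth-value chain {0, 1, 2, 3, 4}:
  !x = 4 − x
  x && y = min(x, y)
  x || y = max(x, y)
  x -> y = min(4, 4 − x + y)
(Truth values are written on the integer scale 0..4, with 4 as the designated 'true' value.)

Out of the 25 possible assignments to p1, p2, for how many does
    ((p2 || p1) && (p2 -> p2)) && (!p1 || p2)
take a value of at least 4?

5

value 4: 5 assignments (counts)
value 3: 5 assignments
value 2: 7 assignments
value 1: 6 assignments
value 0: 2 assignments
So 5 of the 25 assignments meet the threshold.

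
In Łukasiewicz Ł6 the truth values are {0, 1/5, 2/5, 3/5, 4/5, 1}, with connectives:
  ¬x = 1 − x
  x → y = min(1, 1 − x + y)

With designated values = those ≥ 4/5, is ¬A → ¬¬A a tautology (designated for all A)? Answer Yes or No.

Counterexample: take A = 0.
¬A = ¬0 = 1
¬A = ¬0 = 1
¬¬A = ¬1 = 0
¬A → ¬¬A = 1 → 0 = 0
This gives 0, which is below 4/5.

No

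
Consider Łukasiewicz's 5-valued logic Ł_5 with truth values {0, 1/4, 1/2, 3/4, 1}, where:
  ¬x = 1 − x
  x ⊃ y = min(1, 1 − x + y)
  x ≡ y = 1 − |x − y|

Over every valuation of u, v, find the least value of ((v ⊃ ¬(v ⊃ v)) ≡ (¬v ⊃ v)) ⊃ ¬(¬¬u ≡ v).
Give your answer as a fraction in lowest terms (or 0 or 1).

Take u = 1/4, v = 1/4:
v ⊃ v = 1/4 ⊃ 1/4 = 1
¬(v ⊃ v) = ¬1 = 0
v ⊃ ¬(v ⊃ v) = 1/4 ⊃ 0 = 3/4
¬v = ¬1/4 = 3/4
¬v ⊃ v = 3/4 ⊃ 1/4 = 1/2
(v ⊃ ¬(v ⊃ v)) ≡ (¬v ⊃ v) = 3/4 ≡ 1/2 = 3/4
¬u = ¬1/4 = 3/4
¬¬u = ¬3/4 = 1/4
¬¬u ≡ v = 1/4 ≡ 1/4 = 1
¬(¬¬u ≡ v) = ¬1 = 0
((v ⊃ ¬(v ⊃ v)) ≡ (¬v ⊃ v)) ⊃ ¬(¬¬u ≡ v) = 3/4 ⊃ 0 = 1/4
No assignment yields a value below 1/4, so this is the minimum.

1/4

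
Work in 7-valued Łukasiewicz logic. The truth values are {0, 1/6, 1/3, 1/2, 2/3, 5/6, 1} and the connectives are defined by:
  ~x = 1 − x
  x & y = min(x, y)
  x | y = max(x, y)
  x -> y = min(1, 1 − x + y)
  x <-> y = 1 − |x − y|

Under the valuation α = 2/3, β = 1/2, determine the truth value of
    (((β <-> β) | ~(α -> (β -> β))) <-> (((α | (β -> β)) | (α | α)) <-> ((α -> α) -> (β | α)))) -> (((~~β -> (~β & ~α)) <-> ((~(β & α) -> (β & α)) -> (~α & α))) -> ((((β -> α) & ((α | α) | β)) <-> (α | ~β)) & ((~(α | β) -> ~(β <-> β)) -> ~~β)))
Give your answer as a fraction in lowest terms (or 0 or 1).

1

β <-> β = 1/2 <-> 1/2 = 1
β -> β = 1/2 -> 1/2 = 1
α -> (β -> β) = 2/3 -> 1 = 1
~(α -> (β -> β)) = ~1 = 0
(β <-> β) | ~(α -> (β -> β)) = 1 | 0 = 1
β -> β = 1/2 -> 1/2 = 1
α | (β -> β) = 2/3 | 1 = 1
α | α = 2/3 | 2/3 = 2/3
(α | (β -> β)) | (α | α) = 1 | 2/3 = 1
α -> α = 2/3 -> 2/3 = 1
β | α = 1/2 | 2/3 = 2/3
(α -> α) -> (β | α) = 1 -> 2/3 = 2/3
((α | (β -> β)) | (α | α)) <-> ((α -> α) -> (β | α)) = 1 <-> 2/3 = 2/3
((β <-> β) | ~(α -> (β -> β))) <-> (((α | (β -> β)) | (α | α)) <-> ((α -> α) -> (β | α))) = 1 <-> 2/3 = 2/3
~β = ~1/2 = 1/2
~~β = ~1/2 = 1/2
~β = ~1/2 = 1/2
~α = ~2/3 = 1/3
~β & ~α = 1/2 & 1/3 = 1/3
~~β -> (~β & ~α) = 1/2 -> 1/3 = 5/6
β & α = 1/2 & 2/3 = 1/2
~(β & α) = ~1/2 = 1/2
β & α = 1/2 & 2/3 = 1/2
~(β & α) -> (β & α) = 1/2 -> 1/2 = 1
~α = ~2/3 = 1/3
~α & α = 1/3 & 2/3 = 1/3
(~(β & α) -> (β & α)) -> (~α & α) = 1 -> 1/3 = 1/3
(~~β -> (~β & ~α)) <-> ((~(β & α) -> (β & α)) -> (~α & α)) = 5/6 <-> 1/3 = 1/2
β -> α = 1/2 -> 2/3 = 1
α | α = 2/3 | 2/3 = 2/3
(α | α) | β = 2/3 | 1/2 = 2/3
(β -> α) & ((α | α) | β) = 1 & 2/3 = 2/3
~β = ~1/2 = 1/2
α | ~β = 2/3 | 1/2 = 2/3
((β -> α) & ((α | α) | β)) <-> (α | ~β) = 2/3 <-> 2/3 = 1
α | β = 2/3 | 1/2 = 2/3
~(α | β) = ~2/3 = 1/3
β <-> β = 1/2 <-> 1/2 = 1
~(β <-> β) = ~1 = 0
~(α | β) -> ~(β <-> β) = 1/3 -> 0 = 2/3
~β = ~1/2 = 1/2
~~β = ~1/2 = 1/2
(~(α | β) -> ~(β <-> β)) -> ~~β = 2/3 -> 1/2 = 5/6
(((β -> α) & ((α | α) | β)) <-> (α | ~β)) & ((~(α | β) -> ~(β <-> β)) -> ~~β) = 1 & 5/6 = 5/6
((~~β -> (~β & ~α)) <-> ((~(β & α) -> (β & α)) -> (~α & α))) -> ((((β -> α) & ((α | α) | β)) <-> (α | ~β)) & ((~(α | β) -> ~(β <-> β)) -> ~~β)) = 1/2 -> 5/6 = 1
(((β <-> β) | ~(α -> (β -> β))) <-> (((α | (β -> β)) | (α | α)) <-> ((α -> α) -> (β | α)))) -> (((~~β -> (~β & ~α)) <-> ((~(β & α) -> (β & α)) -> (~α & α))) -> ((((β -> α) & ((α | α) | β)) <-> (α | ~β)) & ((~(α | β) -> ~(β <-> β)) -> ~~β))) = 2/3 -> 1 = 1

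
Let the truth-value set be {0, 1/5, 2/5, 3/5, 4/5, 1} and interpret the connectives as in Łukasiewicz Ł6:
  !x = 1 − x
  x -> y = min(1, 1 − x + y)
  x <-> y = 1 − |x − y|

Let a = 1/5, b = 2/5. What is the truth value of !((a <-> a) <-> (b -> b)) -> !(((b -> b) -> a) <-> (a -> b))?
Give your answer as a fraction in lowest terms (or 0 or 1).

1

a <-> a = 1/5 <-> 1/5 = 1
b -> b = 2/5 -> 2/5 = 1
(a <-> a) <-> (b -> b) = 1 <-> 1 = 1
!((a <-> a) <-> (b -> b)) = !1 = 0
b -> b = 2/5 -> 2/5 = 1
(b -> b) -> a = 1 -> 1/5 = 1/5
a -> b = 1/5 -> 2/5 = 1
((b -> b) -> a) <-> (a -> b) = 1/5 <-> 1 = 1/5
!(((b -> b) -> a) <-> (a -> b)) = !1/5 = 4/5
!((a <-> a) <-> (b -> b)) -> !(((b -> b) -> a) <-> (a -> b)) = 0 -> 4/5 = 1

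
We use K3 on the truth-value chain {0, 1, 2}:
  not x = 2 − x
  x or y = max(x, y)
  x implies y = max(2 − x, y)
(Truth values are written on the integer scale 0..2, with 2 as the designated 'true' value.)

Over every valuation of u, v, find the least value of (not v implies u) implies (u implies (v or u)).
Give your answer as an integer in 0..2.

Take u = 1, v = 0:
not v = not 0 = 2
not v implies u = 2 implies 1 = 1
v or u = 0 or 1 = 1
u implies (v or u) = 1 implies 1 = 1
(not v implies u) implies (u implies (v or u)) = 1 implies 1 = 1
No assignment yields a value below 1, so this is the minimum.

1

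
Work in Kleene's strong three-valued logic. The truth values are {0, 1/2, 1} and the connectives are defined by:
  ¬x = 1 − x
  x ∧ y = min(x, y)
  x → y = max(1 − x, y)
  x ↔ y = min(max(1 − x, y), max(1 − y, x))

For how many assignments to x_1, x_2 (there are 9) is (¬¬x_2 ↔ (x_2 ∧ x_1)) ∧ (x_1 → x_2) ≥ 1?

x_1 = 0, x_2 = 0 ↦ 1  ≥
x_1 = 0, x_2 = 1/2 ↦ 1/2  <
x_1 = 0, x_2 = 1 ↦ 0  <
x_1 = 1/2, x_2 = 0 ↦ 1/2  <
x_1 = 1/2, x_2 = 1/2 ↦ 1/2  <
x_1 = 1/2, x_2 = 1 ↦ 1/2  <
x_1 = 1, x_2 = 0 ↦ 0  <
x_1 = 1, x_2 = 1/2 ↦ 1/2  <
x_1 = 1, x_2 = 1 ↦ 1  ≥
So 2 of the 9 assignments meet the threshold.

2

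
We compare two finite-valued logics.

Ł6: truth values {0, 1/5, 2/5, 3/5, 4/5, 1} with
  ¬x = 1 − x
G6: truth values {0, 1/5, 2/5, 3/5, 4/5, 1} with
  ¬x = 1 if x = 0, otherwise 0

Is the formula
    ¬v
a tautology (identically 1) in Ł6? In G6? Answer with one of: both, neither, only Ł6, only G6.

In Ł6: at v = 1/5 the value is 4/5 — not a tautology.
In G6: at v = 1/5 the value is 0 — not a tautology.

neither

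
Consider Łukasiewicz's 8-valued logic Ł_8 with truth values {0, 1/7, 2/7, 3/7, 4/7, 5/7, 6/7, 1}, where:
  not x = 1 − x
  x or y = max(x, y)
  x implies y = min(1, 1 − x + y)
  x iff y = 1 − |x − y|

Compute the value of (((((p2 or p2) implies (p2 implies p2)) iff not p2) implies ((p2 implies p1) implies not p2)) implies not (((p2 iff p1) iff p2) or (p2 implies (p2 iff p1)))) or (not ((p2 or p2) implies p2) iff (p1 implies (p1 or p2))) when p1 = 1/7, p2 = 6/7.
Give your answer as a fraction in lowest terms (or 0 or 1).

p2 or p2 = 6/7 or 6/7 = 6/7
p2 implies p2 = 6/7 implies 6/7 = 1
(p2 or p2) implies (p2 implies p2) = 6/7 implies 1 = 1
not p2 = not 6/7 = 1/7
((p2 or p2) implies (p2 implies p2)) iff not p2 = 1 iff 1/7 = 1/7
p2 implies p1 = 6/7 implies 1/7 = 2/7
not p2 = not 6/7 = 1/7
(p2 implies p1) implies not p2 = 2/7 implies 1/7 = 6/7
(((p2 or p2) implies (p2 implies p2)) iff not p2) implies ((p2 implies p1) implies not p2) = 1/7 implies 6/7 = 1
p2 iff p1 = 6/7 iff 1/7 = 2/7
(p2 iff p1) iff p2 = 2/7 iff 6/7 = 3/7
p2 iff p1 = 6/7 iff 1/7 = 2/7
p2 implies (p2 iff p1) = 6/7 implies 2/7 = 3/7
((p2 iff p1) iff p2) or (p2 implies (p2 iff p1)) = 3/7 or 3/7 = 3/7
not (((p2 iff p1) iff p2) or (p2 implies (p2 iff p1))) = not 3/7 = 4/7
((((p2 or p2) implies (p2 implies p2)) iff not p2) implies ((p2 implies p1) implies not p2)) implies not (((p2 iff p1) iff p2) or (p2 implies (p2 iff p1))) = 1 implies 4/7 = 4/7
p2 or p2 = 6/7 or 6/7 = 6/7
(p2 or p2) implies p2 = 6/7 implies 6/7 = 1
not ((p2 or p2) implies p2) = not 1 = 0
p1 or p2 = 1/7 or 6/7 = 6/7
p1 implies (p1 or p2) = 1/7 implies 6/7 = 1
not ((p2 or p2) implies p2) iff (p1 implies (p1 or p2)) = 0 iff 1 = 0
(((((p2 or p2) implies (p2 implies p2)) iff not p2) implies ((p2 implies p1) implies not p2)) implies not (((p2 iff p1) iff p2) or (p2 implies (p2 iff p1)))) or (not ((p2 or p2) implies p2) iff (p1 implies (p1 or p2))) = 4/7 or 0 = 4/7

4/7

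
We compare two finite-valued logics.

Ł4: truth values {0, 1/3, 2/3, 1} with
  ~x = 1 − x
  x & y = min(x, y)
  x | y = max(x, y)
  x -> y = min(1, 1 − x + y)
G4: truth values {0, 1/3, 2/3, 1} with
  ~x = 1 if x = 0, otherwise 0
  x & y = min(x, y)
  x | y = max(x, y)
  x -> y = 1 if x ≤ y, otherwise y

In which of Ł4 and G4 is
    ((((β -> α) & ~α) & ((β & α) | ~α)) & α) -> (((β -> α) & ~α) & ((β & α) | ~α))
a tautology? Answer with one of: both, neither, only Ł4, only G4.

both

In Ł4: every assignment gives 1 — tautology.
In G4: every assignment gives 1 — tautology.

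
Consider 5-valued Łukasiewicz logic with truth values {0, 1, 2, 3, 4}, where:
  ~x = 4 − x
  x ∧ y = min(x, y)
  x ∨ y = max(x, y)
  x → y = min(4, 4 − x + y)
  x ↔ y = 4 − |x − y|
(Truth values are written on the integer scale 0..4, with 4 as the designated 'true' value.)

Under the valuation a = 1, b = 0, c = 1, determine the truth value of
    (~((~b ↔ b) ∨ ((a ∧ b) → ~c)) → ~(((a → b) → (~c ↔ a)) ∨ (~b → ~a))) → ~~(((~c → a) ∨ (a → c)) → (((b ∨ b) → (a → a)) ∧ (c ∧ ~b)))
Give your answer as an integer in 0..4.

~b = ~0 = 4
~b ↔ b = 4 ↔ 0 = 0
a ∧ b = 1 ∧ 0 = 0
~c = ~1 = 3
(a ∧ b) → ~c = 0 → 3 = 4
(~b ↔ b) ∨ ((a ∧ b) → ~c) = 0 ∨ 4 = 4
~((~b ↔ b) ∨ ((a ∧ b) → ~c)) = ~4 = 0
a → b = 1 → 0 = 3
~c = ~1 = 3
~c ↔ a = 3 ↔ 1 = 2
(a → b) → (~c ↔ a) = 3 → 2 = 3
~b = ~0 = 4
~a = ~1 = 3
~b → ~a = 4 → 3 = 3
((a → b) → (~c ↔ a)) ∨ (~b → ~a) = 3 ∨ 3 = 3
~(((a → b) → (~c ↔ a)) ∨ (~b → ~a)) = ~3 = 1
~((~b ↔ b) ∨ ((a ∧ b) → ~c)) → ~(((a → b) → (~c ↔ a)) ∨ (~b → ~a)) = 0 → 1 = 4
~c = ~1 = 3
~c → a = 3 → 1 = 2
a → c = 1 → 1 = 4
(~c → a) ∨ (a → c) = 2 ∨ 4 = 4
b ∨ b = 0 ∨ 0 = 0
a → a = 1 → 1 = 4
(b ∨ b) → (a → a) = 0 → 4 = 4
~b = ~0 = 4
c ∧ ~b = 1 ∧ 4 = 1
((b ∨ b) → (a → a)) ∧ (c ∧ ~b) = 4 ∧ 1 = 1
((~c → a) ∨ (a → c)) → (((b ∨ b) → (a → a)) ∧ (c ∧ ~b)) = 4 → 1 = 1
~(((~c → a) ∨ (a → c)) → (((b ∨ b) → (a → a)) ∧ (c ∧ ~b))) = ~1 = 3
~~(((~c → a) ∨ (a → c)) → (((b ∨ b) → (a → a)) ∧ (c ∧ ~b))) = ~3 = 1
(~((~b ↔ b) ∨ ((a ∧ b) → ~c)) → ~(((a → b) → (~c ↔ a)) ∨ (~b → ~a))) → ~~(((~c → a) ∨ (a → c)) → (((b ∨ b) → (a → a)) ∧ (c ∧ ~b))) = 4 → 1 = 1

1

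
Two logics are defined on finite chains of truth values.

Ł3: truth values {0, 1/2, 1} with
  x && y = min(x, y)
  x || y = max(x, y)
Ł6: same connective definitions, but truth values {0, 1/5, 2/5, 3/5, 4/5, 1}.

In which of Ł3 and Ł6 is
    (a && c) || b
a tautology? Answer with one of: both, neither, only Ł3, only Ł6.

In Ł3: at a = 0, b = 0, c = 0 the value is 0 — not a tautology.
In Ł6: at a = 0, b = 0, c = 0 the value is 0 — not a tautology.

neither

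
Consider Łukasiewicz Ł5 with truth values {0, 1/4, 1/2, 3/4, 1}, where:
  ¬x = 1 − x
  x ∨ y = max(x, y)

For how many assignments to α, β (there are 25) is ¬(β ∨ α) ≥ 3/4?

value 1: 1 assignment (counts)
value 3/4: 3 assignments (counts)
value 1/2: 5 assignments
value 1/4: 7 assignments
value 0: 9 assignments
So 4 of the 25 assignments meet the threshold.

4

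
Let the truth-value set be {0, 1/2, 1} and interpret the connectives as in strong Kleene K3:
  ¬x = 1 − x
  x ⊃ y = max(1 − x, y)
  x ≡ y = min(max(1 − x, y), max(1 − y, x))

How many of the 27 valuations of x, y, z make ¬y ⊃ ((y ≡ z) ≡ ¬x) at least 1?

value 1: 11 assignments (counts)
value 1/2: 14 assignments
value 0: 2 assignments
So 11 of the 27 assignments meet the threshold.

11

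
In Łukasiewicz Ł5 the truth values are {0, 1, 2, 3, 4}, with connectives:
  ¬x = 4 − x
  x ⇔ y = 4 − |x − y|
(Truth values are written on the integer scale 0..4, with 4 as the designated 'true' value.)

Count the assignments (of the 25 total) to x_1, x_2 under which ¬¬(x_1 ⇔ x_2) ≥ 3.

13

value 4: 5 assignments (counts)
value 3: 8 assignments (counts)
value 2: 6 assignments
value 1: 4 assignments
value 0: 2 assignments
So 13 of the 25 assignments meet the threshold.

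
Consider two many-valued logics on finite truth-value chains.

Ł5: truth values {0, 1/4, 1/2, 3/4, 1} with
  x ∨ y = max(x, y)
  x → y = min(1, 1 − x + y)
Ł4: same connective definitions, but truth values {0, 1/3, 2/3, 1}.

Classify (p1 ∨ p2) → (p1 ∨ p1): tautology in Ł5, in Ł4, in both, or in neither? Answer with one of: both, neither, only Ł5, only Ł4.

neither

In Ł5: at p1 = 0, p2 = 1/4 the value is 3/4 — not a tautology.
In Ł4: at p1 = 0, p2 = 1/3 the value is 2/3 — not a tautology.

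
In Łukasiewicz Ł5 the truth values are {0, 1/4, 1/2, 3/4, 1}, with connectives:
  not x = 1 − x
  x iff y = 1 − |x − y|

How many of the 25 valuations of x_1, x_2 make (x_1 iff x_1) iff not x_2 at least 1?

value 1: 5 assignments (counts)
value 3/4: 5 assignments
value 1/2: 5 assignments
value 1/4: 5 assignments
value 0: 5 assignments
So 5 of the 25 assignments meet the threshold.

5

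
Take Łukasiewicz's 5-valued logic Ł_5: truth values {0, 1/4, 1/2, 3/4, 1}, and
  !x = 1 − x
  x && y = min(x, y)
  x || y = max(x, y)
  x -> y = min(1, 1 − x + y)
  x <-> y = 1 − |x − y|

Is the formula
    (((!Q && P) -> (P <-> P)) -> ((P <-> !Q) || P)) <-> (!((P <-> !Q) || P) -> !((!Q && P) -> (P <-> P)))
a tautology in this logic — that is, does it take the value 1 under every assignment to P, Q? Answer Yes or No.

Yes

At P = 1/4, Q = 1, for instance:
!Q = !1 = 0
!Q && P = 0 && 1/4 = 0
P <-> P = 1/4 <-> 1/4 = 1
(!Q && P) -> (P <-> P) = 0 -> 1 = 1
!Q = !1 = 0
P <-> !Q = 1/4 <-> 0 = 3/4
(P <-> !Q) || P = 3/4 || 1/4 = 3/4
((!Q && P) -> (P <-> P)) -> ((P <-> !Q) || P) = 1 -> 3/4 = 3/4
!((P <-> !Q) || P) = !3/4 = 1/4
!((!Q && P) -> (P <-> P)) = !1 = 0
!((P <-> !Q) || P) -> !((!Q && P) -> (P <-> P)) = 1/4 -> 0 = 3/4
(((!Q && P) -> (P <-> P)) -> ((P <-> !Q) || P)) <-> (!((P <-> !Q) || P) -> !((!Q && P) -> (P <-> P))) = 3/4 <-> 3/4 = 1
and checking the remaining 24 assignments likewise gives ≥ 1 in every case.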